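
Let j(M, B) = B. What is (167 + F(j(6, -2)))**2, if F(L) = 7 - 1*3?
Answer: 29241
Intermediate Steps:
F(L) = 4 (F(L) = 7 - 3 = 4)
(167 + F(j(6, -2)))**2 = (167 + 4)**2 = 171**2 = 29241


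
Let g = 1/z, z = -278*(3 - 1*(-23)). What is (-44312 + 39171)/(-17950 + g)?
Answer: 37159148/129742601 ≈ 0.28641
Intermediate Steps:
z = -7228 (z = -278*(3 + 23) = -278*26 = -7228)
g = -1/7228 (g = 1/(-7228) = -1/7228 ≈ -0.00013835)
(-44312 + 39171)/(-17950 + g) = (-44312 + 39171)/(-17950 - 1/7228) = -5141/(-129742601/7228) = -5141*(-7228/129742601) = 37159148/129742601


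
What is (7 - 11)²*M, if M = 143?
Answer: 2288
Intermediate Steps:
(7 - 11)²*M = (7 - 11)²*143 = (-4)²*143 = 16*143 = 2288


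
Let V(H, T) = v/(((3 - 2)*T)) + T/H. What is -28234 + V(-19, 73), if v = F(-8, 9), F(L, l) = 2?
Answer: -39165849/1387 ≈ -28238.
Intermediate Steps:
v = 2
V(H, T) = 2/T + T/H (V(H, T) = 2/(((3 - 2)*T)) + T/H = 2/((1*T)) + T/H = 2/T + T/H)
-28234 + V(-19, 73) = -28234 + (2/73 + 73/(-19)) = -28234 + (2*(1/73) + 73*(-1/19)) = -28234 + (2/73 - 73/19) = -28234 - 5291/1387 = -39165849/1387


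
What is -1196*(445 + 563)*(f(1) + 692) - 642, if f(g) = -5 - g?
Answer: -827020290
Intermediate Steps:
-1196*(445 + 563)*(f(1) + 692) - 642 = -1196*(445 + 563)*((-5 - 1*1) + 692) - 642 = -1205568*((-5 - 1) + 692) - 642 = -1205568*(-6 + 692) - 642 = -1205568*686 - 642 = -1196*691488 - 642 = -827019648 - 642 = -827020290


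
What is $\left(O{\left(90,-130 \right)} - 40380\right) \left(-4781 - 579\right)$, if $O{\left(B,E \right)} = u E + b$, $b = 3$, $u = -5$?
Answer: $212936720$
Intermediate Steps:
$O{\left(B,E \right)} = 3 - 5 E$ ($O{\left(B,E \right)} = - 5 E + 3 = 3 - 5 E$)
$\left(O{\left(90,-130 \right)} - 40380\right) \left(-4781 - 579\right) = \left(\left(3 - -650\right) - 40380\right) \left(-4781 - 579\right) = \left(\left(3 + 650\right) - 40380\right) \left(-5360\right) = \left(653 - 40380\right) \left(-5360\right) = \left(-39727\right) \left(-5360\right) = 212936720$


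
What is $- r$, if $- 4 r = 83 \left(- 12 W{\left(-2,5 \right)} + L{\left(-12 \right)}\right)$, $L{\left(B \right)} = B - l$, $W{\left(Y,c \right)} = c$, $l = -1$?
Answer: $- \frac{5893}{4} \approx -1473.3$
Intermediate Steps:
$L{\left(B \right)} = 1 + B$ ($L{\left(B \right)} = B - -1 = B + 1 = 1 + B$)
$r = \frac{5893}{4}$ ($r = - \frac{83 \left(\left(-12\right) 5 + \left(1 - 12\right)\right)}{4} = - \frac{83 \left(-60 - 11\right)}{4} = - \frac{83 \left(-71\right)}{4} = \left(- \frac{1}{4}\right) \left(-5893\right) = \frac{5893}{4} \approx 1473.3$)
$- r = \left(-1\right) \frac{5893}{4} = - \frac{5893}{4}$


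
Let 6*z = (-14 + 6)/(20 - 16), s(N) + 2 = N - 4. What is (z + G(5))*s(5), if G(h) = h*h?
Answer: -74/3 ≈ -24.667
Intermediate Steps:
s(N) = -6 + N (s(N) = -2 + (N - 4) = -2 + (-4 + N) = -6 + N)
G(h) = h**2
z = -1/3 (z = ((-14 + 6)/(20 - 16))/6 = (-8/4)/6 = (-8*1/4)/6 = (1/6)*(-2) = -1/3 ≈ -0.33333)
(z + G(5))*s(5) = (-1/3 + 5**2)*(-6 + 5) = (-1/3 + 25)*(-1) = (74/3)*(-1) = -74/3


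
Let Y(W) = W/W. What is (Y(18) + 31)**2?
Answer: 1024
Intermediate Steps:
Y(W) = 1
(Y(18) + 31)**2 = (1 + 31)**2 = 32**2 = 1024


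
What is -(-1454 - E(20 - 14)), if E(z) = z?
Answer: 1460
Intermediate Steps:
-(-1454 - E(20 - 14)) = -(-1454 - (20 - 14)) = -(-1454 - 1*6) = -(-1454 - 6) = -1*(-1460) = 1460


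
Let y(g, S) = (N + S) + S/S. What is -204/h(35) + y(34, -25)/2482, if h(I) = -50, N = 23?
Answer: 253139/62050 ≈ 4.0796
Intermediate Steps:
y(g, S) = 24 + S (y(g, S) = (23 + S) + S/S = (23 + S) + 1 = 24 + S)
-204/h(35) + y(34, -25)/2482 = -204/(-50) + (24 - 25)/2482 = -204*(-1/50) - 1*1/2482 = 102/25 - 1/2482 = 253139/62050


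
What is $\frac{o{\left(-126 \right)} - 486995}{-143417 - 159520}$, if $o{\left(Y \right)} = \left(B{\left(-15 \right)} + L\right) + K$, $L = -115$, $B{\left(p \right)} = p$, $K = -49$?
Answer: $\frac{487174}{302937} \approx 1.6082$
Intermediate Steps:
$o{\left(Y \right)} = -179$ ($o{\left(Y \right)} = \left(-15 - 115\right) - 49 = -130 - 49 = -179$)
$\frac{o{\left(-126 \right)} - 486995}{-143417 - 159520} = \frac{-179 - 486995}{-143417 - 159520} = - \frac{487174}{-302937} = \left(-487174\right) \left(- \frac{1}{302937}\right) = \frac{487174}{302937}$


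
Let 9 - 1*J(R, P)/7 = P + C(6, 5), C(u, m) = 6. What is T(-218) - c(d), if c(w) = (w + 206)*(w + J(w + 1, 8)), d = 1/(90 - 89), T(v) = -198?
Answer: 6840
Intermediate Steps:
d = 1 (d = 1/1 = 1)
J(R, P) = 21 - 7*P (J(R, P) = 63 - 7*(P + 6) = 63 - 7*(6 + P) = 63 + (-42 - 7*P) = 21 - 7*P)
c(w) = (-35 + w)*(206 + w) (c(w) = (w + 206)*(w + (21 - 7*8)) = (206 + w)*(w + (21 - 56)) = (206 + w)*(w - 35) = (206 + w)*(-35 + w) = (-35 + w)*(206 + w))
T(-218) - c(d) = -198 - (-7210 + 1**2 + 171*1) = -198 - (-7210 + 1 + 171) = -198 - 1*(-7038) = -198 + 7038 = 6840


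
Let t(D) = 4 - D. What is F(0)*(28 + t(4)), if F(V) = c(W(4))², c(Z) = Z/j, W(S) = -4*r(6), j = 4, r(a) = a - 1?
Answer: 700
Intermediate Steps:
r(a) = -1 + a
W(S) = -20 (W(S) = -4*(-1 + 6) = -4*5 = -20)
c(Z) = Z/4
F(V) = 25 (F(V) = ((¼)*(-20))² = (-5)² = 25)
F(0)*(28 + t(4)) = 25*(28 + (4 - 1*4)) = 25*(28 + (4 - 4)) = 25*(28 + 0) = 25*28 = 700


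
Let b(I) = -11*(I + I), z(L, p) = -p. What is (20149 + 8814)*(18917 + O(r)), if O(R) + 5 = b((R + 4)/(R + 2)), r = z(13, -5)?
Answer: 3828503118/7 ≈ 5.4693e+8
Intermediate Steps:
b(I) = -22*I
r = 5 (r = -1*(-5) = 5)
O(R) = -5 - 22*(4 + R)/(2 + R) (O(R) = -5 - 22*(R + 4)/(R + 2) = -5 - 22*(4 + R)/(2 + R))
(20149 + 8814)*(18917 + O(r)) = (20149 + 8814)*(18917 + (-98 - 27*5)/(2 + 5)) = 28963*(18917 + (-98 - 135)/7) = 28963*(18917 + (⅐)*(-233)) = 28963*(18917 - 233/7) = 28963*(132186/7) = 3828503118/7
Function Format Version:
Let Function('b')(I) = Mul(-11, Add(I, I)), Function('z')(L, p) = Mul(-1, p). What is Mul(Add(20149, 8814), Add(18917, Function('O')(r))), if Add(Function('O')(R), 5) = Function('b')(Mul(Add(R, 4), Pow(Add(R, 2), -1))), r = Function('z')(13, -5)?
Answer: Rational(3828503118, 7) ≈ 5.4693e+8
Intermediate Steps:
Function('b')(I) = Mul(-22, I) (Function('b')(I) = Mul(-11, Mul(2, I)) = Mul(-22, I))
r = 5 (r = Mul(-1, -5) = 5)
Function('O')(R) = Add(-5, Mul(-22, Pow(Add(2, R), -1), Add(4, R))) (Function('O')(R) = Add(-5, Mul(-22, Mul(Add(R, 4), Pow(Add(R, 2), -1)))) = Add(-5, Mul(-22, Mul(Add(4, R), Pow(Add(2, R), -1)))) = Add(-5, Mul(-22, Mul(Pow(Add(2, R), -1), Add(4, R)))) = Add(-5, Mul(-22, Pow(Add(2, R), -1), Add(4, R))))
Mul(Add(20149, 8814), Add(18917, Function('O')(r))) = Mul(Add(20149, 8814), Add(18917, Mul(Pow(Add(2, 5), -1), Add(-98, Mul(-27, 5))))) = Mul(28963, Add(18917, Mul(Pow(7, -1), Add(-98, -135)))) = Mul(28963, Add(18917, Mul(Rational(1, 7), -233))) = Mul(28963, Add(18917, Rational(-233, 7))) = Mul(28963, Rational(132186, 7)) = Rational(3828503118, 7)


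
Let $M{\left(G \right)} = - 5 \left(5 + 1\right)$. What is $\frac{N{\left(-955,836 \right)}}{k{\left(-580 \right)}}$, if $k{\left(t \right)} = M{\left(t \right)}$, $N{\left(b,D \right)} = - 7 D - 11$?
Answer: $\frac{5863}{30} \approx 195.43$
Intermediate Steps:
$M{\left(G \right)} = -30$ ($M{\left(G \right)} = \left(-5\right) 6 = -30$)
$N{\left(b,D \right)} = -11 - 7 D$
$k{\left(t \right)} = -30$
$\frac{N{\left(-955,836 \right)}}{k{\left(-580 \right)}} = \frac{-11 - 5852}{-30} = \left(-11 - 5852\right) \left(- \frac{1}{30}\right) = \left(-5863\right) \left(- \frac{1}{30}\right) = \frac{5863}{30}$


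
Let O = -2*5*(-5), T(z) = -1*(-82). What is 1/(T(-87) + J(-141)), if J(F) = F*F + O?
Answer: 1/20013 ≈ 4.9967e-5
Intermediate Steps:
T(z) = 82
O = 50 (O = -10*(-5) = 50)
J(F) = 50 + F² (J(F) = F*F + 50 = F² + 50 = 50 + F²)
1/(T(-87) + J(-141)) = 1/(82 + (50 + (-141)²)) = 1/(82 + (50 + 19881)) = 1/(82 + 19931) = 1/20013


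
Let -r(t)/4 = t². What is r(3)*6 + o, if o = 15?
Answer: -201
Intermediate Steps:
r(t) = -4*t²
r(3)*6 + o = -4*3²*6 + 15 = -4*9*6 + 15 = -36*6 + 15 = -216 + 15 = -201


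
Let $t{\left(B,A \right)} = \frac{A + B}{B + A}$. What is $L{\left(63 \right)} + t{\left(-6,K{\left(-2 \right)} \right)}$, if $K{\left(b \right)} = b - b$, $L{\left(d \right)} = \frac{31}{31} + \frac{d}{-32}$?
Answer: $\frac{1}{32} \approx 0.03125$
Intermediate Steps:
$L{\left(d \right)} = 1 - \frac{d}{32}$ ($L{\left(d \right)} = 31 \cdot \frac{1}{31} + d \left(- \frac{1}{32}\right) = 1 - \frac{d}{32}$)
$K{\left(b \right)} = 0$
$t{\left(B,A \right)} = 1$ ($t{\left(B,A \right)} = \frac{A + B}{A + B} = 1$)
$L{\left(63 \right)} + t{\left(-6,K{\left(-2 \right)} \right)} = \left(1 - \frac{63}{32}\right) + 1 = - \frac{31}{32} + 1 = \frac{1}{32}$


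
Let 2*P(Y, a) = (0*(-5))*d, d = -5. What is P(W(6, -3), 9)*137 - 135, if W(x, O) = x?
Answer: -135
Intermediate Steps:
P(Y, a) = 0 (P(Y, a) = ((0*(-5))*(-5))/2 = (0*(-5))/2 = (1/2)*0 = 0)
P(W(6, -3), 9)*137 - 135 = 0*137 - 135 = 0 - 135 = -135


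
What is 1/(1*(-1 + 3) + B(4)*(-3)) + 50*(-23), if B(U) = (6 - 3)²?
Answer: -28751/25 ≈ -1150.0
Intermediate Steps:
B(U) = 9 (B(U) = 3² = 9)
1/(1*(-1 + 3) + B(4)*(-3)) + 50*(-23) = 1/(1*(-1 + 3) + 9*(-3)) + 50*(-23) = 1/(1*2 - 27) - 1150 = 1/(2 - 27) - 1150 = 1/(-25) - 1150 = -1/25 - 1150 = -28751/25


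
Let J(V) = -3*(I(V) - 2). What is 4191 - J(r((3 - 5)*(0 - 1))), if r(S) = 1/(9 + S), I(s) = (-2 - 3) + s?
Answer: 45873/11 ≈ 4170.3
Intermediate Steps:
I(s) = -5 + s
J(V) = 21 - 3*V (J(V) = -3*((-5 + V) - 2) = -3*(-7 + V) = 21 - 3*V)
4191 - J(r((3 - 5)*(0 - 1))) = 4191 - (21 - 3/(9 + (3 - 5)*(0 - 1))) = 4191 - (21 - 3/(9 - 2*(-1))) = 4191 - (21 - 3/(9 + 2)) = 4191 - (21 - 3/11) = 4191 - 1*228/11 = 4191 - 228/11 = 45873/11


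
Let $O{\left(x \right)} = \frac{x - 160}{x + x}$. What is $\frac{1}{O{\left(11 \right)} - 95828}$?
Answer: $- \frac{22}{2108365} \approx -1.0435 \cdot 10^{-5}$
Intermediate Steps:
$O{\left(x \right)} = \frac{-160 + x}{2 x}$
$\frac{1}{O{\left(11 \right)} - 95828} = \frac{1}{\frac{-160 + 11}{2 \cdot 11} - 95828} = \frac{1}{\frac{1}{2} \cdot \frac{1}{11} \left(-149\right) - 95828} = \frac{1}{- \frac{149}{22} - 95828} = \frac{1}{- \frac{2108365}{22}} = - \frac{22}{2108365}$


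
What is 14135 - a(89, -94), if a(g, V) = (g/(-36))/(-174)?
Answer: 88541551/6264 ≈ 14135.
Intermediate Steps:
a(g, V) = g/6264 (a(g, V) = (g*(-1/36))*(-1/174) = -g/36*(-1/174) = g/6264)
14135 - a(89, -94) = 14135 - 89/6264 = 88541551/6264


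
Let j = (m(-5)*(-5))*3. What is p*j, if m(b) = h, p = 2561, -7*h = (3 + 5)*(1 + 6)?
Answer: 307320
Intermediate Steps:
h = -8 (h = -(3 + 5)*(1 + 6)/7 = -8*7/7 = -⅐*56 = -8)
m(b) = -8
j = 120 (j = -8*(-5)*3 = 40*3 = 120)
p*j = 2561*120 = 307320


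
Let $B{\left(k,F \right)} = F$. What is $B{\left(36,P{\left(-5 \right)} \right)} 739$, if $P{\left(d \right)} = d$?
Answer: $-3695$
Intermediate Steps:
$B{\left(36,P{\left(-5 \right)} \right)} 739 = \left(-5\right) 739 = -3695$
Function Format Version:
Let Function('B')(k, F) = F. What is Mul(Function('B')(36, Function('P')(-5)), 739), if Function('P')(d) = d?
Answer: -3695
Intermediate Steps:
Mul(Function('B')(36, Function('P')(-5)), 739) = Mul(-5, 739) = -3695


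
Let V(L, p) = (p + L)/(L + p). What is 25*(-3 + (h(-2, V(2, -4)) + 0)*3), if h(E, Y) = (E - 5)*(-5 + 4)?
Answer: 450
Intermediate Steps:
V(L, p) = 1 (V(L, p) = (L + p)/(L + p) = 1)
h(E, Y) = 5 - E (h(E, Y) = (-5 + E)*(-1) = 5 - E)
25*(-3 + (h(-2, V(2, -4)) + 0)*3) = 25*(-3 + ((5 - 1*(-2)) + 0)*3) = 25*(-3 + ((5 + 2) + 0)*3) = 25*(-3 + (7 + 0)*3) = 25*(-3 + 7*3) = 25*(-3 + 21) = 25*18 = 450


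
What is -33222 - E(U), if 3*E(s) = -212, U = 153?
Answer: -99454/3 ≈ -33151.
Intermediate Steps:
E(s) = -212/3 (E(s) = (⅓)*(-212) = -212/3)
-33222 - E(U) = -33222 - 1*(-212/3) = -33222 + 212/3 = -99454/3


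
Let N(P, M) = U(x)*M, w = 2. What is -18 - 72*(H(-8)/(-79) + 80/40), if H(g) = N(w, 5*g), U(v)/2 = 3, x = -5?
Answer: -30078/79 ≈ -380.73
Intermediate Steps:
U(v) = 6 (U(v) = 2*3 = 6)
N(P, M) = 6*M
H(g) = 30*g (H(g) = 6*(5*g) = 30*g)
-18 - 72*(H(-8)/(-79) + 80/40) = -18 - 72*((30*(-8))/(-79) + 80/40) = -18 - 72*(-240*(-1/79) + 80*(1/40)) = -18 - 72*(240/79 + 2) = -18 - 72*398/79 = -18 - 28656/79 = -30078/79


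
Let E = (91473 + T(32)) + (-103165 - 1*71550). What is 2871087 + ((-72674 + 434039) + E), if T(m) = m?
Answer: 3149242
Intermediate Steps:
E = -83210 (E = (91473 + 32) + (-103165 - 1*71550) = 91505 + (-103165 - 71550) = 91505 - 174715 = -83210)
2871087 + ((-72674 + 434039) + E) = 2871087 + ((-72674 + 434039) - 83210) = 2871087 + (361365 - 83210) = 2871087 + 278155 = 3149242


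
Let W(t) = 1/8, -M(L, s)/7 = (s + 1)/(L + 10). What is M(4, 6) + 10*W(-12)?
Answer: -9/4 ≈ -2.2500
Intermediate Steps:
M(L, s) = -7*(1 + s)/(10 + L) (M(L, s) = -7*(s + 1)/(L + 10) = -7*(1 + s)/(10 + L))
W(t) = ⅛
M(4, 6) + 10*W(-12) = 7*(-1 - 1*6)/(10 + 4) + 10*(⅛) = 7*(-1 - 6)/14 + 5/4 = 7*(1/14)*(-7) + 5/4 = -7/2 + 5/4 = -9/4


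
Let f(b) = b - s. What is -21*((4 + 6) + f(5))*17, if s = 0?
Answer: -5355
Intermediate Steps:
f(b) = b (f(b) = b - 1*0 = b + 0 = b)
-21*((4 + 6) + f(5))*17 = -21*((4 + 6) + 5)*17 = -21*(10 + 5)*17 = -21*15*17 = -315*17 = -5355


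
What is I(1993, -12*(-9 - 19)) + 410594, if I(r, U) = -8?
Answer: 410586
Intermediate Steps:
I(1993, -12*(-9 - 19)) + 410594 = -8 + 410594 = 410586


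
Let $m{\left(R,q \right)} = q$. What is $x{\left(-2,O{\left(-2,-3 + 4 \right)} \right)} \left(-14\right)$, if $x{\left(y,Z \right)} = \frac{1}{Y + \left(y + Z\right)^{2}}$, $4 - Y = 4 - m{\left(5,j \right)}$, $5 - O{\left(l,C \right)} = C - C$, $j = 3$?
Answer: $- \frac{7}{6} \approx -1.1667$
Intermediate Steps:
$O{\left(l,C \right)} = 5$ ($O{\left(l,C \right)} = 5 - \left(C - C\right) = 5 - 0 = 5 + 0 = 5$)
$Y = 3$ ($Y = 4 - \left(4 - 3\right) = 4 - 1 = 3$)
$x{\left(y,Z \right)} = \frac{1}{3 + \left(Z + y\right)^{2}}$ ($x{\left(y,Z \right)} = \frac{1}{3 + \left(y + Z\right)^{2}} = \frac{1}{3 + \left(Z + y\right)^{2}}$)
$x{\left(-2,O{\left(-2,-3 + 4 \right)} \right)} \left(-14\right) = \frac{1}{3 + \left(5 - 2\right)^{2}} \left(-14\right) = \frac{1}{3 + 3^{2}} \left(-14\right) = \frac{1}{3 + 9} \left(-14\right) = \frac{1}{12} \left(-14\right) = - \frac{7}{6}$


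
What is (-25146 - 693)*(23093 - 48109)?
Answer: 646388424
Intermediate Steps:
(-25146 - 693)*(23093 - 48109) = -25839*(-25016) = 646388424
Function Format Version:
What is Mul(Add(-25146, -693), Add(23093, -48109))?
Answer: 646388424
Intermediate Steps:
Mul(Add(-25146, -693), Add(23093, -48109)) = Mul(-25839, -25016) = 646388424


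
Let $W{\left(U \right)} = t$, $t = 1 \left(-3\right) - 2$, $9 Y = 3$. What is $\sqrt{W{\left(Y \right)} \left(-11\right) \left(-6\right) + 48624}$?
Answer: $3 \sqrt{5366} \approx 219.76$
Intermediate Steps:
$Y = \frac{1}{3}$ ($Y = \frac{1}{9} \cdot 3 = \frac{1}{3} \approx 0.33333$)
$t = -5$ ($t = -3 - 2 = -5$)
$W{\left(U \right)} = -5$
$\sqrt{W{\left(Y \right)} \left(-11\right) \left(-6\right) + 48624} = \sqrt{\left(-5\right) \left(-11\right) \left(-6\right) + 48624} = \sqrt{55 \left(-6\right) + 48624} = \sqrt{-330 + 48624} = \sqrt{48294} = 3 \sqrt{5366}$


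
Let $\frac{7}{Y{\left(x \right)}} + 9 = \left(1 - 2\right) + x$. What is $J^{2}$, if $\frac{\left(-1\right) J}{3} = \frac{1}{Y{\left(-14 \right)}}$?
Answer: $\frac{5184}{49} \approx 105.8$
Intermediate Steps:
$Y{\left(x \right)} = \frac{7}{-10 + x}$ ($Y{\left(x \right)} = \frac{7}{-9 + \left(\left(1 - 2\right) + x\right)} = \frac{7}{-9 + \left(-1 + x\right)} = \frac{7}{-10 + x}$)
$J = \frac{72}{7}$ ($J = - \frac{3}{7 \frac{1}{-10 - 14}} = - \frac{3}{7 \frac{1}{-24}} = - \frac{3}{7 \left(- \frac{1}{24}\right)} = - \frac{3}{- \frac{7}{24}} = \left(-3\right) \left(- \frac{24}{7}\right) = \frac{72}{7} \approx 10.286$)
$J^{2} = \left(\frac{72}{7}\right)^{2} = \frac{5184}{49}$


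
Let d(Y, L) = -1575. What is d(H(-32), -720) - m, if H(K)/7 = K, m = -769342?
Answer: 767767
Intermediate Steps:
H(K) = 7*K
d(H(-32), -720) - m = -1575 - 1*(-769342) = -1575 + 769342 = 767767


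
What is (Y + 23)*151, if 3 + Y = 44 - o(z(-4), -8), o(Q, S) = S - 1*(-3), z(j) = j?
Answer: 10419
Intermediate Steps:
o(Q, S) = 3 + S (o(Q, S) = S + 3 = 3 + S)
Y = 46 (Y = -3 + (44 - (3 - 8)) = -3 + (44 - 1*(-5)) = -3 + (44 + 5) = -3 + 49 = 46)
(Y + 23)*151 = (46 + 23)*151 = 69*151 = 10419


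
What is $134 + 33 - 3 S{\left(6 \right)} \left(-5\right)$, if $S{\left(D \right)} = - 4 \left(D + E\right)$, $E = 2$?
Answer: $-15706$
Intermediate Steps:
$S{\left(D \right)} = -8 - 4 D$ ($S{\left(D \right)} = - 4 \left(D + 2\right) = - 4 \left(2 + D\right) = -8 - 4 D$)
$134 + 33 - 3 S{\left(6 \right)} \left(-5\right) = 134 + 33 - 3 \left(-8 - 24\right) \left(-5\right) = 134 + 33 \left(-3\right) \left(-32\right) \left(-5\right) = 134 + 33 \cdot 96 \left(-5\right) = 134 + 33 \left(-480\right) = 134 - 15840 = -15706$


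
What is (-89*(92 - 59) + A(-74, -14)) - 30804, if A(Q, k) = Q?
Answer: -33815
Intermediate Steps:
(-89*(92 - 59) + A(-74, -14)) - 30804 = (-89*(92 - 59) - 74) - 30804 = (-89*33 - 74) - 30804 = (-2937 - 74) - 30804 = -3011 - 30804 = -33815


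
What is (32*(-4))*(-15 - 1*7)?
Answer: 2816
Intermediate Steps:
(32*(-4))*(-15 - 1*7) = -128*(-15 - 7) = -128*(-22) = 2816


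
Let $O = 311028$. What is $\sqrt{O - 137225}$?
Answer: $7 \sqrt{3547} \approx 416.9$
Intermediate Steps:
$\sqrt{O - 137225} = \sqrt{311028 - 137225} = \sqrt{173803} = 7 \sqrt{3547}$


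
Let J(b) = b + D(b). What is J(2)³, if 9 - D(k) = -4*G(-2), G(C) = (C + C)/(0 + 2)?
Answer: 27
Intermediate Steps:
G(C) = C (G(C) = (2*C)/2 = (2*C)*(½) = C)
D(k) = 1 (D(k) = 9 - (-4)*(-2) = 9 - 1*8 = 9 - 8 = 1)
J(b) = 1 + b (J(b) = b + 1 = 1 + b)
J(2)³ = (1 + 2)³ = 3³ = 27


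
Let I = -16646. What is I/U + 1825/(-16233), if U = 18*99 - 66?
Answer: -15185901/1547546 ≈ -9.8129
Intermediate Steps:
U = 1716 (U = 1782 - 66 = 1716)
I/U + 1825/(-16233) = -16646/1716 + 1825/(-16233) = -16646*1/1716 + 1825*(-1/16233) = -8323/858 - 1825/16233 = -15185901/1547546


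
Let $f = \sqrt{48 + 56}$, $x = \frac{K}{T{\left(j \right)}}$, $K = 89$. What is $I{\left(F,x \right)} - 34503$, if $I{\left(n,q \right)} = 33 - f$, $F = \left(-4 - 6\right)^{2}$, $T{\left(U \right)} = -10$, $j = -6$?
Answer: $-34470 - 2 \sqrt{26} \approx -34480.0$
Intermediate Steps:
$x = - \frac{89}{10}$ ($x = \frac{89}{-10} = 89 \left(- \frac{1}{10}\right) = - \frac{89}{10} \approx -8.9$)
$F = 100$ ($F = \left(-10\right)^{2} = 100$)
$f = 2 \sqrt{26}$ ($f = \sqrt{104} = 2 \sqrt{26} \approx 10.198$)
$I{\left(n,q \right)} = 33 - 2 \sqrt{26}$
$I{\left(F,x \right)} - 34503 = \left(33 - 2 \sqrt{26}\right) - 34503 = -34470 - 2 \sqrt{26}$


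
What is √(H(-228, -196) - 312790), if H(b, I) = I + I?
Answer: 3*I*√34798 ≈ 559.63*I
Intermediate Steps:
H(b, I) = 2*I
√(H(-228, -196) - 312790) = √(2*(-196) - 312790) = √(-392 - 312790) = √(-313182) = 3*I*√34798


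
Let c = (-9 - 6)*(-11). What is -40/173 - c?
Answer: -28585/173 ≈ -165.23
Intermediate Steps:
c = 165 (c = -15*(-11) = 165)
-40/173 - c = -40/173 - 1*165 = -40*1/173 - 165 = -40/173 - 165 = -28585/173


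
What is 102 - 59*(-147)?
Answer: 8775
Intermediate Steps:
102 - 59*(-147) = 102 + 8673 = 8775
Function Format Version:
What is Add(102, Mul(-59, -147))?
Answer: 8775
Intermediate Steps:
Add(102, Mul(-59, -147)) = Add(102, 8673) = 8775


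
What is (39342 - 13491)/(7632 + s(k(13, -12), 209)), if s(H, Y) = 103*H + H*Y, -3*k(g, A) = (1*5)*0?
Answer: 8617/2544 ≈ 3.3872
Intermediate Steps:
k(g, A) = 0 (k(g, A) = -1*5*0/3 = -5*0/3 = -⅓*0 = 0)
(39342 - 13491)/(7632 + s(k(13, -12), 209)) = (39342 - 13491)/(7632 + 0*(103 + 209)) = 25851/(7632 + 0*312) = 25851/(7632 + 0) = 25851/7632 = 25851*(1/7632) = 8617/2544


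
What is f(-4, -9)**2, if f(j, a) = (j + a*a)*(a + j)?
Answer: 1002001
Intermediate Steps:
f(j, a) = (a + j)*(j + a**2) (f(j, a) = (j + a**2)*(a + j) = (a + j)*(j + a**2))
f(-4, -9)**2 = ((-9)**3 + (-4)**2 - 9*(-4) - 4*(-9)**2)**2 = (-729 + 16 + 36 - 4*81)**2 = (-729 + 16 + 36 - 324)**2 = (-1001)**2 = 1002001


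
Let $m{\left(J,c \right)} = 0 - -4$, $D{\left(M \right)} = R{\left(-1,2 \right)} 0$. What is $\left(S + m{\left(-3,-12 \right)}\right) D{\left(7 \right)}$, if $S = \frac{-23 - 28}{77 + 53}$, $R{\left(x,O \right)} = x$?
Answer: $0$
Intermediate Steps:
$D{\left(M \right)} = 0$ ($D{\left(M \right)} = \left(-1\right) 0 = 0$)
$m{\left(J,c \right)} = 4$ ($m{\left(J,c \right)} = 0 + 4 = 4$)
$S = - \frac{51}{130} \approx -0.39231$
$\left(S + m{\left(-3,-12 \right)}\right) D{\left(7 \right)} = \left(- \frac{51}{130} + 4\right) 0 = \frac{469}{130} \cdot 0 = 0$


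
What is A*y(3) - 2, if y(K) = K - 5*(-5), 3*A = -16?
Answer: -454/3 ≈ -151.33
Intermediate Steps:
A = -16/3 (A = (1/3)*(-16) = -16/3 ≈ -5.3333)
y(K) = 25 + K (y(K) = K + 25 = 25 + K)
A*y(3) - 2 = -16*(25 + 3)/3 - 2 = -16/3*28 - 2 = -448/3 - 2 = -454/3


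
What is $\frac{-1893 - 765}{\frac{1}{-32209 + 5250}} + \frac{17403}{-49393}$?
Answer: $\frac{3539355270243}{49393} \approx 7.1657 \cdot 10^{7}$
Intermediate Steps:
$\frac{-1893 - 765}{\frac{1}{-32209 + 5250}} + \frac{17403}{-49393} = - \frac{2658}{\frac{1}{-26959}} + 17403 \left(- \frac{1}{49393}\right) = - \frac{2658}{- \frac{1}{26959}} - \frac{17403}{49393} = \left(-2658\right) \left(-26959\right) - \frac{17403}{49393} = 71657022 - \frac{17403}{49393} = \frac{3539355270243}{49393}$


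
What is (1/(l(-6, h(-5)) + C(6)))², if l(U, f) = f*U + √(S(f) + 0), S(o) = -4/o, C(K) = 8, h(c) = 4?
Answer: (16 - I)⁻² ≈ 0.0038608 + 0.00048449*I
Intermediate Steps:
l(U, f) = 2*√(-1/f) + U*f (l(U, f) = f*U + √(-4/f + 0) = U*f + √(-4/f) = U*f + 2*√(-1/f) = 2*√(-1/f) + U*f)
(1/(l(-6, h(-5)) + C(6)))² = (1/((2*√(-1/4) - 6*4) + 8))² = (1/((2*√(-1*¼) - 24) + 8))² = (1/((2*√(-¼) - 24) + 8))² = (1/((2*(I/2) - 24) + 8))² = (1/((I - 24) + 8))² = (1/((-24 + I) + 8))² = (1/(-16 + I))² = ((-16 - I)/257)² = (-16 - I)²/66049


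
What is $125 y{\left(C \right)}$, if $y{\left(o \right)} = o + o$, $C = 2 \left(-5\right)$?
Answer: $-2500$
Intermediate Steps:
$C = -10$
$y{\left(o \right)} = 2 o$
$125 y{\left(C \right)} = 125 \cdot 2 \left(-10\right) = 125 \left(-20\right) = -2500$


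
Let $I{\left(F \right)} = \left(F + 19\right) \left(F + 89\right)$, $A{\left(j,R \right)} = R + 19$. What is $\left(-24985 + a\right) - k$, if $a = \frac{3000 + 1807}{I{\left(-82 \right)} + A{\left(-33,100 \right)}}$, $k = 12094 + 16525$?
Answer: $- \frac{750665}{14} \approx -53619.0$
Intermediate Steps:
$k = 28619$
$A{\left(j,R \right)} = 19 + R$
$I{\left(F \right)} = \left(19 + F\right) \left(89 + F\right)$
$a = - \frac{209}{14}$ ($a = \frac{3000 + 1807}{\left(1691 + \left(-82\right)^{2} + 108 \left(-82\right)\right) + \left(19 + 100\right)} = \frac{4807}{\left(1691 + 6724 - 8856\right) + 119} = \frac{4807}{-441 + 119} = \frac{4807}{-322} = 4807 \left(- \frac{1}{322}\right) = - \frac{209}{14} \approx -14.929$)
$\left(-24985 + a\right) - k = \left(-24985 - \frac{209}{14}\right) - 28619 = - \frac{349999}{14} - 28619 = - \frac{750665}{14}$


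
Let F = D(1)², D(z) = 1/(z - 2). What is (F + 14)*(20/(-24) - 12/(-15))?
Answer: -½ ≈ -0.50000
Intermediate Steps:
D(z) = 1/(-2 + z)
F = 1 (F = (1/(-2 + 1))² = (1/(-1))² = (-1)² = 1)
(F + 14)*(20/(-24) - 12/(-15)) = (1 + 14)*(20/(-24) - 12/(-15)) = 15*(20*(-1/24) - 12*(-1/15)) = 15*(-⅚ + ⅘) = 15*(-1/30) = -½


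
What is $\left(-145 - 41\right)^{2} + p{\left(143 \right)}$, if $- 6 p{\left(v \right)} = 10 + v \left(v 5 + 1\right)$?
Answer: $\frac{52589}{3} \approx 17530.0$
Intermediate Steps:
$p{\left(v \right)} = - \frac{5}{3} - \frac{v \left(1 + 5 v\right)}{6}$ ($p{\left(v \right)} = - \frac{10 + v \left(v 5 + 1\right)}{6} = - \frac{10 + v \left(5 v + 1\right)}{6} = - \frac{10 + v \left(1 + 5 v\right)}{6} = - \frac{5}{3} - \frac{v \left(1 + 5 v\right)}{6}$)
$\left(-145 - 41\right)^{2} + p{\left(143 \right)} = \left(-145 - 41\right)^{2} - \left(\frac{51}{2} + \frac{102245}{6}\right) = \left(-186\right)^{2} - \frac{51199}{3} = 34596 - \frac{51199}{3} = \frac{52589}{3}$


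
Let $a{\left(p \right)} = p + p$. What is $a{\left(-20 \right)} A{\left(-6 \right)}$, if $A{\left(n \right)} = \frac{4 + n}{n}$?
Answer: $- \frac{40}{3} \approx -13.333$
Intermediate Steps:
$A{\left(n \right)} = \frac{4 + n}{n}$
$a{\left(p \right)} = 2 p$
$a{\left(-20 \right)} A{\left(-6 \right)} = 2 \left(-20\right) \frac{4 - 6}{-6} = - 40 \left(\left(- \frac{1}{6}\right) \left(-2\right)\right) = \left(-40\right) \frac{1}{3} = - \frac{40}{3}$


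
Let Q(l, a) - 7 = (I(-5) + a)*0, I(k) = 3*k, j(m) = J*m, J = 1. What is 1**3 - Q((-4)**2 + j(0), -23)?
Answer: -6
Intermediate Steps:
j(m) = m (j(m) = 1*m = m)
Q(l, a) = 7 (Q(l, a) = 7 + (3*(-5) + a)*0 = 7 + (-15 + a)*0 = 7 + 0 = 7)
1**3 - Q((-4)**2 + j(0), -23) = 1**3 - 1*7 = 1 - 7 = -6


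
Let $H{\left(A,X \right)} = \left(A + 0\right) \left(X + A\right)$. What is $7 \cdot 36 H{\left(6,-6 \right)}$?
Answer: $0$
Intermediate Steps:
$H{\left(A,X \right)} = A \left(A + X\right)$
$7 \cdot 36 H{\left(6,-6 \right)} = 7 \cdot 36 \cdot 6 \left(6 - 6\right) = 252 \cdot 6 \cdot 0 = 252 \cdot 0 = 0$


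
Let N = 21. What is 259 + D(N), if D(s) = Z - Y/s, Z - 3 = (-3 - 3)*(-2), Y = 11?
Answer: 5743/21 ≈ 273.48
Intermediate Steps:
Z = 15 (Z = 3 + (-3 - 3)*(-2) = 3 - 6*(-2) = 3 + 12 = 15)
D(s) = 15 - 11/s
259 + D(N) = 259 + (15 - 11/21) = 259 + 304/21 = 5743/21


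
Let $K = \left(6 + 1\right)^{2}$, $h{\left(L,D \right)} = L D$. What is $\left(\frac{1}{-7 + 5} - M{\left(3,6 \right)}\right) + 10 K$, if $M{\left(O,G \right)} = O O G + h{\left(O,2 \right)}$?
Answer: $\frac{859}{2} \approx 429.5$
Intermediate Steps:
$h{\left(L,D \right)} = D L$
$M{\left(O,G \right)} = 2 O + G O^{2}$ ($M{\left(O,G \right)} = O O G + 2 O = O^{2} G + 2 O = G O^{2} + 2 O = 2 O + G O^{2}$)
$K = 49$ ($K = 7^{2} = 49$)
$\left(\frac{1}{-7 + 5} - M{\left(3,6 \right)}\right) + 10 K = \left(\frac{1}{-7 + 5} - 3 \left(2 + 6 \cdot 3\right)\right) + 10 \cdot 49 = \left(\frac{1}{-2} - 3 \left(2 + 18\right)\right) + 490 = \left(- \frac{1}{2} - 3 \cdot 20\right) + 490 = \left(- \frac{1}{2} - 60\right) + 490 = - \frac{121}{2} + 490 = \frac{859}{2}$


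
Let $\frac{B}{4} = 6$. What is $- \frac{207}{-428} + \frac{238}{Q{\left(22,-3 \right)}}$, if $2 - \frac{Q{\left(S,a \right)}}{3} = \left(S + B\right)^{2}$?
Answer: $\frac{86495}{193884} \approx 0.44612$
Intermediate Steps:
$B = 24$ ($B = 4 \cdot 6 = 24$)
$Q{\left(S,a \right)} = 6 - 3 \left(24 + S\right)^{2}$ ($Q{\left(S,a \right)} = 6 - 3 \left(S + 24\right)^{2} = 6 - 3 \left(24 + S\right)^{2}$)
$- \frac{207}{-428} + \frac{238}{Q{\left(22,-3 \right)}} = - \frac{207}{-428} + \frac{238}{6 - 3 \left(24 + 22\right)^{2}} = \left(-207\right) \left(- \frac{1}{428}\right) + \frac{238}{6 - 3 \cdot 46^{2}} = \frac{207}{428} + \frac{238}{6 - 6348} = \frac{207}{428} + \frac{238}{-6342} = \frac{207}{428} + 238 \left(- \frac{1}{6342}\right) = \frac{207}{428} - \frac{17}{453} = \frac{86495}{193884}$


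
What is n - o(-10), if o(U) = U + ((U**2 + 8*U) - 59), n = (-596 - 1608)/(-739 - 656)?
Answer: 70559/1395 ≈ 50.580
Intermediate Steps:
n = 2204/1395 (n = -2204/(-1395) = -2204*(-1/1395) = 2204/1395 ≈ 1.5799)
o(U) = -59 + U**2 + 9*U (o(U) = U + (-59 + U**2 + 8*U) = -59 + U**2 + 9*U)
n - o(-10) = 2204/1395 - (-59 + (-10)**2 + 9*(-10)) = 2204/1395 - (-59 + 100 - 90) = 2204/1395 - 1*(-49) = 2204/1395 + 49 = 70559/1395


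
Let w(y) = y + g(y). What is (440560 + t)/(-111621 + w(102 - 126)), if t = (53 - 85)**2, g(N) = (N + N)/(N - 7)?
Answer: -13689104/3460947 ≈ -3.9553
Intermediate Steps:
g(N) = 2*N/(-7 + N) (g(N) = (2*N)/(-7 + N) = 2*N/(-7 + N))
w(y) = y + 2*y/(-7 + y)
t = 1024 (t = (-32)**2 = 1024)
(440560 + t)/(-111621 + w(102 - 126)) = (440560 + 1024)/(-111621 + (102 - 126)*(-5 + (102 - 126))/(-7 + (102 - 126))) = 441584/(-111621 - 24*(-5 - 24)/(-7 - 24)) = 441584/(-111621 - 24*(-29)/(-31)) = 441584/(-111621 - 24*(-1/31)*(-29)) = 441584/(-111621 - 696/31) = 441584/(-3460947/31) = 441584*(-31/3460947) = -13689104/3460947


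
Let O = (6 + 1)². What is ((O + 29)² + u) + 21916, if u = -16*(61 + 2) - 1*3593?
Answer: 23399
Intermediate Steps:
u = -4601 (u = -16*63 - 3593 = -1008 - 3593 = -4601)
O = 49 (O = 7² = 49)
((O + 29)² + u) + 21916 = ((49 + 29)² - 4601) + 21916 = (78² - 4601) + 21916 = (6084 - 4601) + 21916 = 1483 + 21916 = 23399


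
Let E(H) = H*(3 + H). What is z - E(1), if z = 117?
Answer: 113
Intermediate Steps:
z - E(1) = 117 - (3 + 1) = 117 - 4 = 113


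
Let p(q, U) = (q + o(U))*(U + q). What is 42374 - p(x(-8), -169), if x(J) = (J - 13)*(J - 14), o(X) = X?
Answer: -43475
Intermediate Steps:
x(J) = (-14 + J)*(-13 + J) (x(J) = (-13 + J)*(-14 + J) = (-14 + J)*(-13 + J))
p(q, U) = (U + q)² (p(q, U) = (q + U)*(U + q) = (U + q)*(U + q) = (U + q)²)
42374 - p(x(-8), -169) = 42374 - ((-169)² + (182 + (-8)² - 27*(-8))² + 2*(-169)*(182 + (-8)² - 27*(-8))) = 42374 - (28561 + (182 + 64 + 216)² + 2*(-169)*(182 + 64 + 216)) = 42374 - (28561 + 462² + 2*(-169)*462) = 42374 - (28561 + 213444 - 156156) = 42374 - 1*85849 = 42374 - 85849 = -43475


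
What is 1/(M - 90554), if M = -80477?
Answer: -1/171031 ≈ -5.8469e-6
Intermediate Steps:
1/(M - 90554) = 1/(-80477 - 90554) = 1/(-171031) = -1/171031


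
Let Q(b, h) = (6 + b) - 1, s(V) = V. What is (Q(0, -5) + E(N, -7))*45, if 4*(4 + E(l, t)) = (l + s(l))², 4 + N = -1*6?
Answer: 4545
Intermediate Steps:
N = -10 (N = -4 - 1*6 = -4 - 6 = -10)
Q(b, h) = 5 + b
E(l, t) = -4 + l² (E(l, t) = -4 + (l + l)²/4 = -4 + (2*l)²/4 = -4 + (4*l²)/4 = -4 + l²)
(Q(0, -5) + E(N, -7))*45 = ((5 + 0) + (-4 + (-10)²))*45 = (5 + (-4 + 100))*45 = (5 + 96)*45 = 101*45 = 4545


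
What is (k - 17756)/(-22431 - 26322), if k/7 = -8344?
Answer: 25388/16251 ≈ 1.5622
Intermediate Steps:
k = -58408 (k = 7*(-8344) = -58408)
(k - 17756)/(-22431 - 26322) = (-58408 - 17756)/(-22431 - 26322) = -76164/(-48753) = -76164*(-1/48753) = 25388/16251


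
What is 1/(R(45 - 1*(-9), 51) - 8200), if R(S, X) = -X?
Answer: -1/8251 ≈ -0.00012120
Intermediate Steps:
1/(R(45 - 1*(-9), 51) - 8200) = 1/(-1*51 - 8200) = 1/(-51 - 8200) = 1/(-8251) = -1/8251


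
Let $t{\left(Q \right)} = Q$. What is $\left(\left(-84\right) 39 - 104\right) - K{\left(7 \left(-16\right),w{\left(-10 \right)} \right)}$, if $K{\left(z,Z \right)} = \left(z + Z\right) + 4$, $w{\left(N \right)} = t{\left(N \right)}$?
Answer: $-3262$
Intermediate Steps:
$w{\left(N \right)} = N$
$K{\left(z,Z \right)} = 4 + Z + z$ ($K{\left(z,Z \right)} = \left(Z + z\right) + 4 = 4 + Z + z$)
$\left(\left(-84\right) 39 - 104\right) - K{\left(7 \left(-16\right),w{\left(-10 \right)} \right)} = \left(\left(-84\right) 39 - 104\right) - \left(4 - 10 + 7 \left(-16\right)\right) = \left(-3276 - 104\right) - \left(4 - 10 - 112\right) = -3380 - -118 = -3380 + 118 = -3262$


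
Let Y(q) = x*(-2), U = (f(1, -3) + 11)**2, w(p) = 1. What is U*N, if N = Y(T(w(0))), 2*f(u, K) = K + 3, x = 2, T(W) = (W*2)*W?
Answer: -484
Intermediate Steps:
T(W) = 2*W**2 (T(W) = (2*W)*W = 2*W**2)
f(u, K) = 3/2 + K/2 (f(u, K) = (K + 3)/2 = (3 + K)/2 = 3/2 + K/2)
U = 121 (U = ((3/2 + (1/2)*(-3)) + 11)**2 = ((3/2 - 3/2) + 11)**2 = (0 + 11)**2 = 11**2 = 121)
Y(q) = -4 (Y(q) = 2*(-2) = -4)
N = -4
U*N = 121*(-4) = -484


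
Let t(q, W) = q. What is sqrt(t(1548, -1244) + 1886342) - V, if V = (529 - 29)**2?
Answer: -250000 + sqrt(1887890) ≈ -2.4863e+5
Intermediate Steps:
V = 250000 (V = 500**2 = 250000)
sqrt(t(1548, -1244) + 1886342) - V = sqrt(1548 + 1886342) - 1*250000 = sqrt(1887890) - 250000 = -250000 + sqrt(1887890)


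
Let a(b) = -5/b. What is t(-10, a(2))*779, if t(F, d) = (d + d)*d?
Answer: 19475/2 ≈ 9737.5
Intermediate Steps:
t(F, d) = 2*d² (t(F, d) = (2*d)*d = 2*d²)
t(-10, a(2))*779 = (2*(-5/2)²)*779 = (2*(25/4))*779 = (25/2)*779 = 19475/2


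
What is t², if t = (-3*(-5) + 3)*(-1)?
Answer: 324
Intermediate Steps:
t = -18 (t = (15 + 3)*(-1) = 18*(-1) = -18)
t² = (-18)² = 324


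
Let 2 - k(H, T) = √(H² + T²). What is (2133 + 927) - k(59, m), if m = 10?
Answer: 3058 + √3581 ≈ 3117.8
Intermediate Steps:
k(H, T) = 2 - √(H² + T²)
(2133 + 927) - k(59, m) = (2133 + 927) - (2 - √(59² + 10²)) = 3060 - (2 - √(3481 + 100)) = 3060 - (2 - √3581) = 3060 + (-2 + √3581) = 3058 + √3581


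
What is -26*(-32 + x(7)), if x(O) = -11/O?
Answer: 6110/7 ≈ 872.86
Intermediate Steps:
-26*(-32 + x(7)) = -26*(-32 - 11/7) = -26*(-235/7) = 6110/7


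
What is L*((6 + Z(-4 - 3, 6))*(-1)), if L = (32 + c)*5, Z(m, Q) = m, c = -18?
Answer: 70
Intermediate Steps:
L = 70 (L = (32 - 18)*5 = 14*5 = 70)
L*((6 + Z(-4 - 3, 6))*(-1)) = 70*((6 + (-4 - 3))*(-1)) = 70*((6 - 7)*(-1)) = 70*(-1*(-1)) = 70*1 = 70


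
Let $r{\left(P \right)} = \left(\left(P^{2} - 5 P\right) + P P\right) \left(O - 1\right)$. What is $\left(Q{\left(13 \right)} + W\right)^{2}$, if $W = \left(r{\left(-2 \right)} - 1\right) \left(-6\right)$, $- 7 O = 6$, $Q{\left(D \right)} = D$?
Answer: $\frac{2362369}{49} \approx 48212.0$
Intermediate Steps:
$O = - \frac{6}{7}$ ($O = \left(- \frac{1}{7}\right) 6 = - \frac{6}{7} \approx -0.85714$)
$r{\left(P \right)} = - \frac{26 P^{2}}{7} + \frac{65 P}{7}$ ($r{\left(P \right)} = \left(\left(P^{2} - 5 P\right) + P P\right) \left(- \frac{6}{7} - 1\right) = \left(\left(P^{2} - 5 P\right) + P^{2}\right) \left(- \frac{13}{7}\right) = \left(- 5 P + 2 P^{2}\right) \left(- \frac{13}{7}\right) = - \frac{26 P^{2}}{7} + \frac{65 P}{7}$)
$W = \frac{1446}{7}$ ($W = \left(\frac{13}{7} \left(-2\right) \left(5 - -4\right) - 1\right) \left(-6\right) = \left(\frac{13}{7} \left(-2\right) \left(5 + 4\right) - 1\right) \left(-6\right) = \left(\frac{13}{7} \left(-2\right) 9 - 1\right) \left(-6\right) = \left(- \frac{234}{7} - 1\right) \left(-6\right) = \left(- \frac{241}{7}\right) \left(-6\right) = \frac{1446}{7} \approx 206.57$)
$\left(Q{\left(13 \right)} + W\right)^{2} = \left(13 + \frac{1446}{7}\right)^{2} = \left(\frac{1537}{7}\right)^{2} = \frac{2362369}{49}$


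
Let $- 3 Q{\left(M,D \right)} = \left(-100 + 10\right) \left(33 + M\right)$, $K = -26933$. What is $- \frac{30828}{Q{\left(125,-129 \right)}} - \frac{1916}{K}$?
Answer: $- \frac{68434057}{10638535} \approx -6.4327$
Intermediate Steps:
$Q{\left(M,D \right)} = 990 + 30 M$ ($Q{\left(M,D \right)} = - \frac{\left(-100 + 10\right) \left(33 + M\right)}{3} = - \frac{\left(-90\right) \left(33 + M\right)}{3} = - \frac{-2970 - 90 M}{3} = 990 + 30 M$)
$- \frac{30828}{Q{\left(125,-129 \right)}} - \frac{1916}{K} = - \frac{30828}{990 + 30 \cdot 125} - \frac{1916}{-26933} = - \frac{30828}{990 + 3750} - - \frac{1916}{26933} = - \frac{30828}{4740} + \frac{1916}{26933} = \left(-30828\right) \frac{1}{4740} + \frac{1916}{26933} = - \frac{2569}{395} + \frac{1916}{26933} = - \frac{68434057}{10638535}$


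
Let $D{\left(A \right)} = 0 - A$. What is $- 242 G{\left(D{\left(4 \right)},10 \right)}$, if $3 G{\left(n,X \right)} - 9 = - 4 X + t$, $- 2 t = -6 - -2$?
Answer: $\frac{7018}{3} \approx 2339.3$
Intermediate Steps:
$t = 2$ ($t = - \frac{-6 - -2}{2} = - \frac{-6 + 2}{2} = \left(- \frac{1}{2}\right) \left(-4\right) = 2$)
$D{\left(A \right)} = - A$
$G{\left(n,X \right)} = \frac{11}{3} - \frac{4 X}{3}$ ($G{\left(n,X \right)} = 3 + \frac{- 4 X + 2}{3} = 3 + \frac{2 - 4 X}{3} = 3 - \left(- \frac{2}{3} + \frac{4 X}{3}\right) = \frac{11}{3} - \frac{4 X}{3}$)
$- 242 G{\left(D{\left(4 \right)},10 \right)} = - 242 \left(\frac{11}{3} - \frac{40}{3}\right) = \left(-242\right) \left(- \frac{29}{3}\right) = \frac{7018}{3}$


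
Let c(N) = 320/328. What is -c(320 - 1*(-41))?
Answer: -40/41 ≈ -0.97561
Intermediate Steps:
c(N) = 40/41 (c(N) = 320*(1/328) = 40/41)
-c(320 - 1*(-41)) = -1*40/41 = -40/41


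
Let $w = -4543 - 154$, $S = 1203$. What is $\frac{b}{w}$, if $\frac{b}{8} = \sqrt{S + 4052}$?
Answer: $- \frac{8 \sqrt{5255}}{4697} \approx -0.12347$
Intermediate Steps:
$b = 8 \sqrt{5255}$ ($b = 8 \sqrt{1203 + 4052} = 8 \sqrt{5255} \approx 579.93$)
$w = -4697$ ($w = -4543 + \left(-411 + 257\right) = -4543 - 154 = -4697$)
$\frac{b}{w} = \frac{8 \sqrt{5255}}{-4697} = 8 \sqrt{5255} \left(- \frac{1}{4697}\right) = - \frac{8 \sqrt{5255}}{4697}$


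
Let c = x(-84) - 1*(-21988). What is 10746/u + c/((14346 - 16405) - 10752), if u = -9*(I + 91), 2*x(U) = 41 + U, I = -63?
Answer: -3977849/89677 ≈ -44.358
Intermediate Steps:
x(U) = 41/2 + U/2 (x(U) = (41 + U)/2 = 41/2 + U/2)
u = -252 (u = -9*(-63 + 91) = -9*28 = -252)
c = 43933/2 (c = (41/2 + (½)*(-84)) - 1*(-21988) = (41/2 - 42) + 21988 = -43/2 + 21988 = 43933/2 ≈ 21967.)
10746/u + c/((14346 - 16405) - 10752) = 10746/(-252) + 43933/(2*((14346 - 16405) - 10752)) = 10746*(-1/252) + 43933/(2*(-2059 - 10752)) = -597/14 + (43933/2)/(-12811) = -597/14 + (43933/2)*(-1/12811) = -597/14 - 43933/25622 = -3977849/89677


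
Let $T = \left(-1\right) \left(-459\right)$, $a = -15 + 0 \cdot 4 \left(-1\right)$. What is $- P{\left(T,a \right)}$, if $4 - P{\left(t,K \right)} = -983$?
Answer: $-987$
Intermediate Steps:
$a = -15$ ($a = -15 + 0 \left(-4\right) = -15 + 0 = -15$)
$T = 459$
$P{\left(t,K \right)} = 987$ ($P{\left(t,K \right)} = 4 - -983 = 4 + 983 = 987$)
$- P{\left(T,a \right)} = \left(-1\right) 987 = -987$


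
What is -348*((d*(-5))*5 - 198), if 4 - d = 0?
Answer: 103704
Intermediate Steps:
d = 4 (d = 4 - 1*0 = 4 + 0 = 4)
-348*((d*(-5))*5 - 198) = -348*((4*(-5))*5 - 198) = -348*(-20*5 - 198) = -348*(-100 - 198) = -348*(-298) = 103704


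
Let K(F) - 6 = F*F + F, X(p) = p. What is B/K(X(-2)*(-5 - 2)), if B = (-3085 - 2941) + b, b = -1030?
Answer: -98/3 ≈ -32.667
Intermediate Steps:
B = -7056 (B = (-3085 - 2941) - 1030 = -6026 - 1030 = -7056)
K(F) = 6 + F + F² (K(F) = 6 + (F*F + F) = 6 + (F² + F) = 6 + (F + F²) = 6 + F + F²)
B/K(X(-2)*(-5 - 2)) = -7056/(6 - 2*(-5 - 2) + (-2*(-5 - 2))²) = -7056/(6 - 2*(-7) + (-2*(-7))²) = -7056/(6 + 14 + 14²) = -7056/(6 + 14 + 196) = -7056/216 = -7056*1/216 = -98/3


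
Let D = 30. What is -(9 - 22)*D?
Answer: 390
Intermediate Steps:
-(9 - 22)*D = -(9 - 22)*30 = -(-13)*30 = -1*(-390) = 390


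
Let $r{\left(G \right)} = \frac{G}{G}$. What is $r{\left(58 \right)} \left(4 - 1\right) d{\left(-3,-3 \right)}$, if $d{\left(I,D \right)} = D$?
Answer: $-9$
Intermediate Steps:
$r{\left(G \right)} = 1$
$r{\left(58 \right)} \left(4 - 1\right) d{\left(-3,-3 \right)} = 1 \left(4 - 1\right) \left(-3\right) = 1 \cdot 3 \left(-3\right) = 1 \left(-9\right) = -9$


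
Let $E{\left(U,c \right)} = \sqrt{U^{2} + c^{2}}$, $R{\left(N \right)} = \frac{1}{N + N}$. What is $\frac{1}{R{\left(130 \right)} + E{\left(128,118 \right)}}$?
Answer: $- \frac{260}{2048820799} + \frac{135200 \sqrt{7577}}{2048820799} \approx 0.005744$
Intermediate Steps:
$R{\left(N \right)} = \frac{1}{2 N}$
$\frac{1}{R{\left(130 \right)} + E{\left(128,118 \right)}} = \frac{1}{\frac{1}{2 \cdot 130} + \sqrt{128^{2} + 118^{2}}} = \frac{1}{\frac{1}{2} \cdot \frac{1}{130} + \sqrt{16384 + 13924}} = \frac{1}{\frac{1}{260} + \sqrt{30308}} = \frac{1}{\frac{1}{260} + 2 \sqrt{7577}}$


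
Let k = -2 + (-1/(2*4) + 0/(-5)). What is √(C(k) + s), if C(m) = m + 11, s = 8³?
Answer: 3*√926/4 ≈ 22.823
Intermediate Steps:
s = 512
k = -17/8 (k = -2 + (-1/8 + 0*(-⅕)) = -2 + (-1*⅛ + 0) = -2 + (-⅛ + 0) = -2 - ⅛ = -17/8 ≈ -2.1250)
C(m) = 11 + m
√(C(k) + s) = √((11 - 17/8) + 512) = √(71/8 + 512) = √(4167/8) = 3*√926/4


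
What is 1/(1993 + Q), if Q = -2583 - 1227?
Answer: -1/1817 ≈ -0.00055036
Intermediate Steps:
Q = -3810
1/(1993 + Q) = 1/(1993 - 3810) = 1/(-1817) = -1/1817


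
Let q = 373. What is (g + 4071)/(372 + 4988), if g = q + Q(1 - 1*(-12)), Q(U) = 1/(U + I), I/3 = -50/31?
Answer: 1124363/1356080 ≈ 0.82913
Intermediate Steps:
I = -150/31 (I = 3*(-50/31) = -150/31 ≈ -4.8387)
Q(U) = 1/(-150/31 + U) (Q(U) = 1/(U - 150/31) = 1/(-150/31 + U))
g = 94400/253 (g = 373 + 31/(-150 + 31*(1 - 1*(-12))) = 373 + 31/(-150 + 31*(1 + 12)) = 373 + 31/(-150 + 31*13) = 373 + 31/(-150 + 403) = 373 + 31/253 = 94400/253 ≈ 373.12)
(g + 4071)/(372 + 4988) = (94400/253 + 4071)/(372 + 4988) = (1124363/253)/5360 = (1124363/253)*(1/5360) = 1124363/1356080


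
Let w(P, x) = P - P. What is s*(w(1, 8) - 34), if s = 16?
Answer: -544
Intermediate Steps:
w(P, x) = 0
s*(w(1, 8) - 34) = 16*(0 - 34) = 16*(-34) = -544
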